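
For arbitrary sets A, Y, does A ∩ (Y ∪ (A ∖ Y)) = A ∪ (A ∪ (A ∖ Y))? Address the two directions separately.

Both inclusions hold.

(⟹) Let x ∈ A ∩ (Y ∪ (A ∖ Y)). Then either x ∈ A and x ∉ Y; or x ∈ A ∩ Y. In each case x ∈ A ∪ (A ∪ (A ∖ Y)), so A ∩ (Y ∪ (A ∖ Y)) ⊆ A ∪ (A ∪ (A ∖ Y)).

(⟸) Let x ∈ A ∪ (A ∪ (A ∖ Y)). Then either x ∈ A and x ∉ Y; or x ∈ A ∩ Y. In each case x ∈ A ∩ (Y ∪ (A ∖ Y)), so A ∪ (A ∪ (A ∖ Y)) ⊆ A ∩ (Y ∪ (A ∖ Y)).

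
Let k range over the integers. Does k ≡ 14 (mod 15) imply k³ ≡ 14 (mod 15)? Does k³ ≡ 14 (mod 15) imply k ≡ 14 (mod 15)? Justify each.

Both directions hold.

(⇒) Suppose k ≡ 14 (mod 15). Write k = 15j + 14. Then (15j + 14)³ = 3375j³ + 9450j² + 8820j + 2744 = 15(225j³ + 630j² + 588j + 182) + 14, so k³ ≡ 14 (mod 15).

(⇐) Conversely, suppose k³ ≡ 14 (mod 15). The only residue r in {0, …, 14} with r³ ≡ 14 (mod 15) is r = 14, so k ≡ 14 (mod 15).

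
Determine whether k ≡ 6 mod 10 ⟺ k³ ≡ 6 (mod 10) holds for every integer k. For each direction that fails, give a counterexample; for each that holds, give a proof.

(⇐) Suppose k³ ≡ 6 (mod 10). The only residue r in {0, …, 9} with r³ ≡ 6 (mod 10) is r = 6, so k ≡ 6 (mod 10).

(⇒) Suppose k ≡ 6 mod 10. Write k = 10j + 6. Then (10j + 6)³ = 1000j³ + 1800j² + 1080j + 216 = 10(100j³ + 180j² + 108j + 21) + 6, so k³ ≡ 6 (mod 10).

Both implications hold.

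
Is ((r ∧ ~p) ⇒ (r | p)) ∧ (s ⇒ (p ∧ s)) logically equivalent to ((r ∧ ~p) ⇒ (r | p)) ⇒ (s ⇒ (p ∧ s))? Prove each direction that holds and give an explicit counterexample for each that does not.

Equivalent; both directions hold.

[⇒] Assume the antecedent. If s is true, the antecedent forces (s = T, r = F, p = T) or (s = T, r = T, p = T), and the consequent holds there. If s is false, the consequent reduces to true regardless of the other variables. Either way the consequent holds.

[⇐] Assume the antecedent. If s is true, the antecedent forces (s = T, r = F, p = T) or (s = T, r = T, p = T), and the consequent holds there. If s is false, the consequent reduces to true regardless of the other variables. Either way the consequent holds.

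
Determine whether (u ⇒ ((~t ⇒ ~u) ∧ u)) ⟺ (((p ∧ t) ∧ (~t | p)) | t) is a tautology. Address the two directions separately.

(⟹) This fails. Under t = F, u = F, p = F, the left side is true but the right side is false.

(⟸) Assume the antecedent. If t is true, u ⇒ ((~t ⇒ ~u) ∧ u) reduces to true regardless of the other variables. If t is false, the antecedent cannot hold. Either way u ⇒ ((~t ⇒ ~u) ∧ u) holds.

Only the converse holds.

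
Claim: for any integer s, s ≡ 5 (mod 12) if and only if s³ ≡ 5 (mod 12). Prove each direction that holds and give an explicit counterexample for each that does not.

Both implications hold.

(⟹) Suppose s ≡ 5 (mod 12). Write s = 12j + 5. Then (12j + 5)³ = 1728j³ + 2160j² + 900j + 125 = 12(144j³ + 180j² + 75j + 10) + 5, so s³ ≡ 5 (mod 12).

(⟸) Conversely, suppose s³ ≡ 5 (mod 12). The only residue r in {0, …, 11} with r³ ≡ 5 (mod 12) is r = 5, so s ≡ 5 (mod 12).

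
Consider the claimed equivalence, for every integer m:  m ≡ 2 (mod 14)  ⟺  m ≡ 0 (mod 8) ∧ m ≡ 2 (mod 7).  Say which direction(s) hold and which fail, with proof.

[⇒] This fails: m = 2 gives 2 ≡ 2 (mod 14) but 2 ≡ 2 (mod 8), so the conjunction on the right does not hold.

[⇐] Conversely, if m ≡ 0 (mod 8) and m ≡ 2 (mod 7), then by the Chinese remainder theorem m ≡ 16 (mod 56). Since 16 ≡ 2 (mod 14) and 14 ∣ 56, we get m ≡ 2 (mod 14).

The forward direction fails; the converse holds.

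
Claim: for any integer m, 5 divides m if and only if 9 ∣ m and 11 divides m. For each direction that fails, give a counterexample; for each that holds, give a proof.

Both directions fail.

(⟹) This fails: take m = 5. Certainly 5 ∣ 5, but 9 ∤ 5.

(⟸) This fails: take m = 99. Both 9 ∣ 99 and 11 ∣ 99, yet 99 is not a multiple of 5 (since 99 = 19·5 + 4), so 5 ∤ 99.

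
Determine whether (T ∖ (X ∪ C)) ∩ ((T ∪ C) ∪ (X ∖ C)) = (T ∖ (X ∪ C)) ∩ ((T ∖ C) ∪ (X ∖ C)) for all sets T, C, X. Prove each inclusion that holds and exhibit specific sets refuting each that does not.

Both inclusions hold; the sets are equal.

Reverse inclusion. Let x ∈ (T ∖ (X ∪ C)) ∩ ((T ∖ C) ∪ (X ∖ C)). Then x ∈ T and x ∉ C, X, from which x ∈ (T ∖ (X ∪ C)) ∩ ((T ∪ C) ∪ (X ∖ C)).

Forward inclusion. Let x ∈ (T ∖ (X ∪ C)) ∩ ((T ∪ C) ∪ (X ∖ C)). Then x ∈ T and x ∉ C, X, from which x ∈ (T ∖ (X ∪ C)) ∩ ((T ∖ C) ∪ (X ∖ C)).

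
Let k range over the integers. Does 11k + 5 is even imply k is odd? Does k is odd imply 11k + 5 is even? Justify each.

Both directions hold.

[⇐] Suppose k is odd; write k = 2j + 1. Then 11k + 5 = 11·(2j + 1) + 5 = 2·11j + 16, which is even.

[⇒] Suppose 11k + 5 is even. Since 11 is odd, 11k and k have the same parity, so 11k + 5 ≡ k + 5 (mod 2). As 5 is odd, 11k + 5 is even exactly when k is odd. Thus k is odd.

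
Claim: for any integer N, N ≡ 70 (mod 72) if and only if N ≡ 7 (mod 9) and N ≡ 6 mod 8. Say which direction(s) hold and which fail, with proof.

The biconditional holds.

[⇒] Suppose N ≡ 70 (mod 72); write N = 72j + 70. Since 9 ∣ 72, reducing mod 9 gives N ≡ 70 ≡ 7 (mod 9); since 8 ∣ 72, reducing mod 8 gives N ≡ 70 ≡ 6 (mod 8).

[⇐] Conversely, if N ≡ 7 (mod 9) and N ≡ 6 (mod 8), then by the Chinese remainder theorem N ≡ 70 (mod 72). This is exactly N ≡ 70 (mod 72).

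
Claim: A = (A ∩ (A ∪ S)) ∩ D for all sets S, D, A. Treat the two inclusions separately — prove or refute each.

Forward inclusion. This inclusion fails. Take S = ∅, D = ∅, A = {1}; then 1 ∈ A but 1 ∉ (A ∩ (A ∪ S)) ∩ D.

Reverse inclusion. Let x ∈ (A ∩ (A ∪ S)) ∩ D. Then either x ∈ D ∩ A and x ∉ S; or x ∈ S ∩ D ∩ A. In each case x ∈ A, so (A ∩ (A ∪ S)) ∩ D ⊆ A.

(⊆) fails; (⊇) holds.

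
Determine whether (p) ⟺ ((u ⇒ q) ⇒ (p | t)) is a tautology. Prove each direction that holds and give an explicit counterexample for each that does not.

(⟹) Assume the antecedent. If p is true, (u ⇒ q) ⇒ (p | t) reduces to true regardless of the other variables. If p is false, the antecedent cannot hold. Either way (u ⇒ q) ⇒ (p | t) holds.

(⟸) This fails. Under t = T, p = F, q = F, u = F, the left side is false but the right side is true.

Only the forward implication holds.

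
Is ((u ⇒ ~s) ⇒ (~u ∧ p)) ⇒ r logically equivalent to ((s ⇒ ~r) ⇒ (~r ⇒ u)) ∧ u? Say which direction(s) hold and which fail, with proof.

(→) This fails. Under p = F, r = F, u = F, s = F, the left side is true but the right side is false.

(←) This fails. Under p = F, r = F, u = T, s = T, the left side is false but the right side is true.

Neither implication holds.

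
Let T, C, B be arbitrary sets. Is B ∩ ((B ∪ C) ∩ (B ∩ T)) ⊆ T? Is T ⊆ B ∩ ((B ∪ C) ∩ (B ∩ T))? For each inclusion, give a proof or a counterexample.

(⊆) Let x ∈ B ∩ ((B ∪ C) ∩ (B ∩ T)). Then either x ∈ T ∩ B and x ∉ C; or x ∈ T ∩ C ∩ B. In each case x ∈ T, so B ∩ ((B ∪ C) ∩ (B ∩ T)) ⊆ T.

(⊇) This inclusion fails. Take T = {1}, C = ∅, B = ∅; then 1 ∈ T but 1 ∉ B ∩ ((B ∪ C) ∩ (B ∩ T)).

(⊆) holds; (⊇) fails.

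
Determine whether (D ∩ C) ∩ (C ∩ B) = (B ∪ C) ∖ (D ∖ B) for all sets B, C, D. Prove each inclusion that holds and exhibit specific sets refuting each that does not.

The sets are not equal: only the forward inclusion holds.

(⟹) Let x ∈ (D ∩ C) ∩ (C ∩ B). Then x ∈ B ∩ C ∩ D, from which x ∈ (B ∪ C) ∖ (D ∖ B).

(⟸) This inclusion fails. Take B = {1}, C = ∅, D = ∅; then 1 ∈ (B ∪ C) ∖ (D ∖ B) but 1 ∉ (D ∩ C) ∩ (C ∩ B).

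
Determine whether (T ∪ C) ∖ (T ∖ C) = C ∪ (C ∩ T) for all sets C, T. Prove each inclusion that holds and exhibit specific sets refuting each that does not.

Forward inclusion. Let x ∈ (T ∪ C) ∖ (T ∖ C). Then either x ∈ C and x ∉ T; or x ∈ C ∩ T. In each case x ∈ C ∪ (C ∩ T), so (T ∪ C) ∖ (T ∖ C) ⊆ C ∪ (C ∩ T).

Reverse inclusion. Let x ∈ C ∪ (C ∩ T). Then either x ∈ C and x ∉ T; or x ∈ C ∩ T. In each case x ∈ (T ∪ C) ∖ (T ∖ C), so C ∪ (C ∩ T) ⊆ (T ∪ C) ∖ (T ∖ C).

Both inclusions hold.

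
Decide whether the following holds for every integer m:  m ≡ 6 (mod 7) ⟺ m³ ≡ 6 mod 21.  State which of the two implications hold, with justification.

Neither direction holds.

(⇒) This fails: take m = 13. Then 13 ≡ 6 (mod 7), but 13³ = 2197 ≡ 13 (mod 21), not 6.

(⇐) This fails: take m = 3. Then 3³ = 27 ≡ 6 (mod 21), yet 3 ≡ 3 (mod 7), not 6.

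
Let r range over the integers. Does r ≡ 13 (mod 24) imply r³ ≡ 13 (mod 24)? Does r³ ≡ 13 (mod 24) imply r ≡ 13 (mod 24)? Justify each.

(⇐) Suppose r³ ≡ 13 (mod 24). The only residue r in {0, …, 23} with r³ ≡ 13 (mod 24) is r = 13, so r ≡ 13 (mod 24).

(⇒) Suppose r ≡ 13 (mod 24). Write r = 24j + 13. Then (24j + 13)³ = 13824j³ + 22464j² + 12168j + 2197 = 24(576j³ + 936j² + 507j + 91) + 13, so r³ ≡ 13 (mod 24).

The biconditional holds.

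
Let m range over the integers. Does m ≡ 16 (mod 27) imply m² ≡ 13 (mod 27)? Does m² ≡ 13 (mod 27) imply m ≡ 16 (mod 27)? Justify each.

(⟹) Suppose m ≡ 16 (mod 27). Write m = 27j + 16. Then (27j + 16)² = 729j² + 864j + 256 = 27(27j² + 32j + 9) + 13, so m² ≡ 13 (mod 27).

(⟸) This fails: take m = 11. Then 11² = 121 ≡ 13 (mod 27), yet 11 ≡ 11 (mod 27), not 16.

Only the forward implication holds.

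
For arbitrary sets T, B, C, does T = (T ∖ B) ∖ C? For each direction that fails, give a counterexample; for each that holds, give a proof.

The sets are not equal: only the reverse inclusion holds.

(⊆) This inclusion fails. Take T = {1}, B = {1}, C = ∅; then 1 ∈ T but 1 ∉ (T ∖ B) ∖ C.

(⊇) Let x ∈ (T ∖ B) ∖ C. Then x ∈ T and x ∉ B, C, from which x ∈ T.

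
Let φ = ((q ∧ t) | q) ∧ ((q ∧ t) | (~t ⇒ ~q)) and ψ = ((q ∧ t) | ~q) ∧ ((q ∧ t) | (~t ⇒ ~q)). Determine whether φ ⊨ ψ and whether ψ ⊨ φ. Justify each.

(⟹) Assume the antecedent. If t is true, the consequent reduces to true regardless of the other variables. If t is false, the antecedent cannot hold. Either way the consequent holds.

(⟸) This fails. Under t = F, q = F, the left side is false but the right side is true.

Only the forward implication holds.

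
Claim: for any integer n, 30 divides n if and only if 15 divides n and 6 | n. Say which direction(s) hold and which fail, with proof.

[⇒] If 30 ∣ n, write n = 30q. Since 30 = 2·15, n = 15·(2q), so 15 ∣ n; and since 30 = 5·6, n = 6·(5q), so 6 ∣ n.

[⇐] Suppose 15 ∣ n and 6 ∣ n. Any common multiple of 15 and 6 is a multiple of their lcm; here lcm(15, 6) = 15·6/gcd(15, 6) = 90/3 = 30, so 30 ∣ n.

Equivalent; both directions hold.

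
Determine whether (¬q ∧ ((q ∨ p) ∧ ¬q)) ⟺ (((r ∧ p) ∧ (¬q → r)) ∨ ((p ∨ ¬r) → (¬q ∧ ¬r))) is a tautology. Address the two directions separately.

Converse. This fails. Under p = F, q = F, r = F, the left side is false but the right side is true.

Forward direction. Assume the antecedent. If p is true, the antecedent forces (p = T, q = F, r = F) or (p = T, q = F, r = T), and the consequent holds there. If p is false, the antecedent cannot hold. Either way the consequent holds.

Only the forward direction holds.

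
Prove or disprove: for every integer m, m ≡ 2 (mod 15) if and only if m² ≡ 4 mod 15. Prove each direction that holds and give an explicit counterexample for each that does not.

(⇐) This fails: take m = 7. Then 7² = 49 ≡ 4 (mod 15), yet 7 ≡ 7 (mod 15), not 2.

(⇒) Suppose m ≡ 2 (mod 15). Write m = 15j + 2. Then (15j + 2)² = 225j² + 60j + 4 = 15(15j² + 4j) + 4, so m² ≡ 4 (mod 15).

Only the forward implication holds.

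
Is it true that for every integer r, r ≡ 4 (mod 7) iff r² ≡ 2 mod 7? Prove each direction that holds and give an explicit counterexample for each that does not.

(⇒) holds; (⇐) fails.

[⇐] This fails: take r = 3. Then 3² = 9 ≡ 2 (mod 7), yet 3 ≡ 3 (mod 7), not 4.

[⇒] Suppose r ≡ 4 (mod 7). Write r = 7j + 4. Then (7j + 4)² = 49j² + 56j + 16 = 7(7j² + 8j + 2) + 2, so r² ≡ 2 (mod 7).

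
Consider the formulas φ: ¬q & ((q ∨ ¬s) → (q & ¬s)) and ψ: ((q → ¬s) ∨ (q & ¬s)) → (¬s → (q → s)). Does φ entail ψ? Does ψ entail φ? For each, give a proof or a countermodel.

(⇒) Assume the antecedent. If q is true, the antecedent cannot hold. If q is false, the consequent reduces to true regardless of the other variables. Either way the consequent holds.

(⇐) This fails. Under q = F, s = F, the left side is false but the right side is true.

Only the forward implication holds.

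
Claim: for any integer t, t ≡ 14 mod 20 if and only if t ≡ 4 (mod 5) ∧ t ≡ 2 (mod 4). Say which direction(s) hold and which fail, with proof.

Both directions hold.

Forward direction. Suppose t ≡ 14 (mod 20); write t = 20j + 14. Since 5 ∣ 20, reducing mod 5 gives t ≡ 14 ≡ 4 (mod 5); since 4 ∣ 20, reducing mod 4 gives t ≡ 14 ≡ 2 (mod 4).

Converse. If t ≡ 4 (mod 5) and t ≡ 2 (mod 4), then by the Chinese remainder theorem t ≡ 14 (mod 20). This is exactly t ≡ 14 (mod 20).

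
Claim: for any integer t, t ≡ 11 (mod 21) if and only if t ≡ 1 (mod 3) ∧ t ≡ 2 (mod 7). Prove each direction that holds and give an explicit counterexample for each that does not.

(⟹) This fails: t = 11 gives 11 ≡ 11 (mod 21) but 11 ≡ 2 (mod 3), so the conjunction on the right does not hold.

(⟸) This fails: t = 16 satisfies both congruences on the right (16 ≡ 1 mod 3 and 16 ≡ 2 mod 7) yet 16 ≡ 16 (mod 21), not 11.

Neither implication holds.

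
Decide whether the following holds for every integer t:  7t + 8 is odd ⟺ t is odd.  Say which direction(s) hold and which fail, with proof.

Converse. Suppose t is odd; write t = 2j + 1. Then 7t + 8 = 7·(2j + 1) + 8 = 2·7j + 15, which is odd.

Forward direction. Suppose 7t + 8 is odd. Since 7 is odd, 7t and t have the same parity, so 7t + 8 ≡ t + 8 (mod 2). As 8 is even, 7t + 8 is odd exactly when t is odd. Thus t is odd.

Equivalent; both directions hold.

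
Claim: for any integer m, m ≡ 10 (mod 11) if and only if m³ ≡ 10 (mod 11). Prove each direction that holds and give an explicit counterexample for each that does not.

Both implications hold.

(⟹) Suppose m ≡ 10 (mod 11). Write m = 11j + 10. Then (11j + 10)³ = 1331j³ + 3630j² + 3300j + 1000 = 11(121j³ + 330j² + 300j + 90) + 10, so m³ ≡ 10 (mod 11).

(⟸) Conversely, suppose m³ ≡ 10 (mod 11). The only residue r in {0, …, 10} with r³ ≡ 10 (mod 11) is r = 10, so m ≡ 10 (mod 11).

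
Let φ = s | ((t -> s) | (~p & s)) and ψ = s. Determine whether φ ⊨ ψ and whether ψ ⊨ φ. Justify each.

(⇐) Assume the antecedent. If p is true, the antecedent forces (p = T, t = F, s = T) or (p = T, t = T, s = T), and s | ((t -> s) | (~p & s)) holds there. If p is false, the antecedent forces (p = F, t = F, s = T) or (p = F, t = T, s = T), and s | ((t -> s) | (~p & s)) holds there. Either way s | ((t -> s) | (~p & s)) holds.

(⇒) This fails. Under p = F, t = F, s = F, the left side is true but the right side is false.

Only the reverse direction holds.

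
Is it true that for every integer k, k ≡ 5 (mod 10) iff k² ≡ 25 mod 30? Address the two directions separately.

Forward direction. This fails: take k = 15. Then 15 ≡ 5 (mod 10), but 15² = 225 ≡ 15 (mod 30), not 25.

Converse. The residues r modulo 30 with r² ≡ 25 (mod 30) are exactly {5, 25}, and each is ≡ 5 (mod 10).

Only the converse holds.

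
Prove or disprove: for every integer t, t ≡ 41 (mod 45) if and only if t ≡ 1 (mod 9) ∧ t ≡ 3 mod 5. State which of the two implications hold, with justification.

Neither implication holds.

[⇒] This fails: t = 41 gives 41 ≡ 41 (mod 45) but 41 ≡ 5 (mod 9), so the conjunction on the right does not hold.

[⇐] This fails: t = 28 satisfies both congruences on the right (28 ≡ 1 mod 9 and 28 ≡ 3 mod 5) yet 28 ≡ 28 (mod 45), not 41.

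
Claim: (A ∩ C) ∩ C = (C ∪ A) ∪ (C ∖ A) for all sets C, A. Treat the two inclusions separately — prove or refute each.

(⊆) holds; (⊇) fails.

(⊇) This inclusion fails. Take C = {1}, A = ∅; then 1 ∈ (C ∪ A) ∪ (C ∖ A) but 1 ∉ (A ∩ C) ∩ C.

(⊆) Let x ∈ (A ∩ C) ∩ C. Then x ∈ C ∩ A, from which x ∈ (C ∪ A) ∪ (C ∖ A).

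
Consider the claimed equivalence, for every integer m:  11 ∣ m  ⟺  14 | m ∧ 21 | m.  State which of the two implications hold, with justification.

Forward direction. This fails: take m = 11. Certainly 11 ∣ 11, but 14 ∤ 11.

Converse. This fails: take m = 42. Both 14 ∣ 42 and 21 ∣ 42, yet 42 is not a multiple of 11 (since 42 = 3·11 + 9), so 11 ∤ 42.

Neither direction holds.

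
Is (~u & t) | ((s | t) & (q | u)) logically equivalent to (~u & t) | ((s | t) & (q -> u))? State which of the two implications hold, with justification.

Forward direction. This fails. Under u = F, s = T, t = F, q = T, the left side is true but the right side is false.

Converse. This fails. Under u = F, s = T, t = F, q = F, the left side is false but the right side is true.

Both directions fail.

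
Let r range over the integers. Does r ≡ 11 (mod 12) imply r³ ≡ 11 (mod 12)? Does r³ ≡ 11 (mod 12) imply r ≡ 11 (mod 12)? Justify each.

Forward direction. Suppose r ≡ 11 (mod 12). Write r = 12j + 11. Then (12j + 11)³ = 1728j³ + 4752j² + 4356j + 1331 = 12(144j³ + 396j² + 363j + 110) + 11, so r³ ≡ 11 (mod 12).

Converse. For the converse, argue contrapositively. If r ≢ 11 (mod 12), then r is congruent to one of 0, 1, 2, 3, 4, 5, 6, 7, 8, 9, 10 modulo 12, and these give r³ ≡ 0, 1, 8, 3, 4, 5, 0, 7, 8, 9, 4 respectively — never 11.

Both directions hold.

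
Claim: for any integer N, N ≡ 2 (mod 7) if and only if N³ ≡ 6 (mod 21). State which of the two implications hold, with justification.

Neither implication holds.

Forward direction. This fails: take N = 2. Then 2 ≡ 2 (mod 7), but 2³ = 8 ≡ 8 (mod 21), not 6.

Converse. This fails: take N = 3. Then 3³ = 27 ≡ 6 (mod 21), yet 3 ≡ 3 (mod 7), not 2.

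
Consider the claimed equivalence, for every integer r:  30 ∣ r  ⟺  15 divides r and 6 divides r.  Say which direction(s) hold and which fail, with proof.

Both implications hold.

Converse. Suppose 15 ∣ r and 6 ∣ r. Any common multiple of 15 and 6 is a multiple of their lcm; here lcm(15, 6) = 15·6/gcd(15, 6) = 90/3 = 30, so 30 ∣ r.

Forward direction. If 30 ∣ r, write r = 30q. Since 30 = 2·15, r = 15·(2q), so 15 ∣ r; and since 30 = 5·6, r = 6·(5q), so 6 ∣ r.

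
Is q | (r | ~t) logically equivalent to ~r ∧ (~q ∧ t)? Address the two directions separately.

Both directions fail.

(→) This fails. Under t = F, q = F, r = F, the left side is true but the right side is false.

(←) This fails. Under t = T, q = F, r = F, the left side is false but the right side is true.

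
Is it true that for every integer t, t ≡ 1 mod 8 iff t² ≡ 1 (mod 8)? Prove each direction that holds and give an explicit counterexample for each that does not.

Only the forward direction holds.

(→) Suppose t ≡ 1 mod 8. Write t = 8j + 1. Then (8j + 1)² = 64j² + 16j + 1 = 8(8j² + 2j) + 1, so t² ≡ 1 (mod 8).

(←) This fails: take t = 3. Then 3² = 9 ≡ 1 (mod 8), yet 3 ≡ 3 (mod 8), not 1.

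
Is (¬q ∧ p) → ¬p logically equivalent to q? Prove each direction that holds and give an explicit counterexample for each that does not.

[⇒] This fails. Under p = F, q = F, the left side is true but the right side is false.

[⇐] Assume the antecedent. If p is true, the antecedent forces (p = T, q = T), and (¬q ∧ p) → ¬p holds there. If p is false, (¬q ∧ p) → ¬p reduces to true regardless of the other variables. Either way (¬q ∧ p) → ¬p holds.

Only the reverse direction holds.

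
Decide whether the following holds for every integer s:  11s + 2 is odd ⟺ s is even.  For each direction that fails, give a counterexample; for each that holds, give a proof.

(→) This fails: s = 7 gives 11s + 2 = 79, which is odd, but 7 is odd, not even.

(←) This also fails: s = 6 is even, but 11s + 2 = 68 is even, not odd.

Neither implication holds.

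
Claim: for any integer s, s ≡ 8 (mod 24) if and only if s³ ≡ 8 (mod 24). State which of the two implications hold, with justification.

(→) Suppose s ≡ 8 (mod 24). Write s = 24j + 8. Then (24j + 8)³ = 13824j³ + 13824j² + 4608j + 512 = 24(576j³ + 576j² + 192j + 21) + 8, so s³ ≡ 8 (mod 24).

(←) This fails: take s = 2. Then 2³ = 8 ≡ 8 (mod 24), yet 2 ≡ 2 (mod 24), not 8.

Not equivalent: only (⇒) holds.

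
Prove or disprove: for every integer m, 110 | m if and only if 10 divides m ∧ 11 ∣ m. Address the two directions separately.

Both directions hold.

(→) If 110 ∣ m, write m = 110q. Since 110 = 11·10, m = 10·(11q), so 10 ∣ m; and since 110 = 10·11, m = 11·(10q), so 11 ∣ m.

(←) Suppose 10 ∣ m and 11 ∣ m. Any common multiple of 10 and 11 is a multiple of their lcm; here gcd(10, 11) = 1, so lcm(10, 11) = 10·11 = 110, so 110 ∣ m.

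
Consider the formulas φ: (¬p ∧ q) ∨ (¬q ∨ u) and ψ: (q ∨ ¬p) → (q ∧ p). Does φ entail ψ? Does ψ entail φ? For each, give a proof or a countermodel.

Neither implication holds.

Forward direction. This fails. Under p = F, q = F, u = F, the left side is true but the right side is false.

Converse. This fails. Under p = T, q = T, u = F, the left side is false but the right side is true.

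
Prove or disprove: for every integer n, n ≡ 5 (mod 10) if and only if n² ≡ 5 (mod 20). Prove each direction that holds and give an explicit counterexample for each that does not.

(⟹) Suppose n ≡ 5 (mod 10). Working modulo 20, n ∈ {5, 15}; for each such r, r² ≡ 5 (mod 20).

(⟸) Conversely, the residues r modulo 20 with r² ≡ 5 (mod 20) are exactly {5, 15}, and each is ≡ 5 (mod 10).

Equivalent; both directions hold.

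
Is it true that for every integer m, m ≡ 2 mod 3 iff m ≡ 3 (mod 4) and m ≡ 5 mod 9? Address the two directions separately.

Only the reverse direction holds.

(⇒) This fails: m = 32 gives 32 ≡ 2 (mod 3) but 32 ≡ 0 (mod 4), so the conjunction on the right does not hold.

(⇐) Conversely, if m ≡ 3 (mod 4) and m ≡ 5 (mod 9), then by the Chinese remainder theorem m ≡ 23 (mod 36). Since 23 ≡ 2 (mod 3) and 3 ∣ 36, we get m ≡ 2 (mod 3).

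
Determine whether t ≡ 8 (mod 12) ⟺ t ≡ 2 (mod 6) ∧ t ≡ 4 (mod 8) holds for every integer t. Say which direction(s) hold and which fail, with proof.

Not equivalent: only (⇐) holds.

(→) This fails: t = 8 gives 8 ≡ 8 (mod 12) but 8 ≡ 0 (mod 8), so the conjunction on the right does not hold.

(←) Conversely, if t ≡ 2 (mod 6) and t ≡ 4 (mod 8), then by the Chinese remainder theorem t ≡ 20 (mod 24). Since 20 ≡ 8 (mod 12) and 12 ∣ 24, we get t ≡ 8 (mod 12).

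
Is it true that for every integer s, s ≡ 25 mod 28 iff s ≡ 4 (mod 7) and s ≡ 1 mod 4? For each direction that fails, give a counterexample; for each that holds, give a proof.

(→) Suppose s ≡ 25 (mod 28); write s = 28j + 25. Since 7 ∣ 28, reducing mod 7 gives s ≡ 25 ≡ 4 (mod 7); since 4 ∣ 28, reducing mod 4 gives s ≡ 25 ≡ 1 (mod 4).

(←) Conversely, if s ≡ 4 (mod 7) and s ≡ 1 (mod 4), then by the Chinese remainder theorem s ≡ 25 (mod 28). This is exactly s ≡ 25 (mod 28).

Both directions hold; the statement is true.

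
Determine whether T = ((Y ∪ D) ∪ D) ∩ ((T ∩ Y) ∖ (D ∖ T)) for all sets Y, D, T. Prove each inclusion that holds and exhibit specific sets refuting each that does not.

The sets are not equal: only the reverse inclusion holds.

(⊆) This inclusion fails. Take Y = ∅, D = ∅, T = {1}; then 1 ∈ T but 1 ∉ ((Y ∪ D) ∪ D) ∩ ((T ∩ Y) ∖ (D ∖ T)).

(⊇) Let x ∈ ((Y ∪ D) ∪ D) ∩ ((T ∩ Y) ∖ (D ∖ T)). Then either x ∈ Y ∩ T and x ∉ D; or x ∈ Y ∩ D ∩ T. In each case x ∈ T, so ((Y ∪ D) ∪ D) ∩ ((T ∩ Y) ∖ (D ∖ T)) ⊆ T.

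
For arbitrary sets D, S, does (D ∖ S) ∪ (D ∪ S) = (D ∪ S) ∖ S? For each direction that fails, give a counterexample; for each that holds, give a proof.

Forward inclusion. This inclusion fails. Take D = ∅, S = {1}; then 1 ∈ (D ∖ S) ∪ (D ∪ S) but 1 ∉ (D ∪ S) ∖ S.

Reverse inclusion. Let x ∈ (D ∪ S) ∖ S. Then x ∈ D and x ∉ S, from which x ∈ (D ∖ S) ∪ (D ∪ S).

Only the reverse inclusion holds.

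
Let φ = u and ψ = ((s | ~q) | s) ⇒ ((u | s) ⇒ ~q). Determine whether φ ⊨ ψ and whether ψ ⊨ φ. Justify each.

Both directions fail.

(⇒) This fails. Under u = T, s = T, q = T, the left side is true but the right side is false.

(⇐) This fails. Under u = F, s = F, q = F, the left side is false but the right side is true.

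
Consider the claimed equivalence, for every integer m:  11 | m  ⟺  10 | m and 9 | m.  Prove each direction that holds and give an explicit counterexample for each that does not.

(⇒) This fails: take m = 11. Certainly 11 ∣ 11, but 10 ∤ 11.

(⇐) This fails: take m = 90. Both 10 ∣ 90 and 9 ∣ 90, yet 90 is not a multiple of 11 (since 90 = 8·11 + 2), so 11 ∤ 90.

(⇒) fails and (⇐) fails.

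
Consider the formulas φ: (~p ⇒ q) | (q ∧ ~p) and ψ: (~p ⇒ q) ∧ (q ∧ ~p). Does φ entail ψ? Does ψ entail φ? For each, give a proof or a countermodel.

(⇐) Assume the antecedent. If q is true, (~p ⇒ q) | (q ∧ ~p) reduces to true regardless of the other variables. If q is false, the antecedent cannot hold. Either way (~p ⇒ q) | (q ∧ ~p) holds.

(⇒) This fails. Under q = F, p = T, the left side is true but the right side is false.

Only the converse holds.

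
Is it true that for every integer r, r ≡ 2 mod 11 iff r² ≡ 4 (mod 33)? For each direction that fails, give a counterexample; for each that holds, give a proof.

(⇒) fails and (⇐) fails.

(⟹) This fails: take r = 24. Then 24 ≡ 2 (mod 11), but 24² = 576 ≡ 15 (mod 33), not 4.

(⟸) This fails: take r = 20. Then 20² = 400 ≡ 4 (mod 33), yet 20 ≡ 9 (mod 11), not 2.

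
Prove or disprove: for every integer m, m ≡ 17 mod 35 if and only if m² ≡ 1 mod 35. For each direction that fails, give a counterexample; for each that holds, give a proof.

Neither direction holds.

(→) This fails: take m = 17. Then 17 ≡ 17 (mod 35), but 17² = 289 ≡ 9 (mod 35), not 1.

(←) This fails: take m = 1. Then 1² = 1 ≡ 1 (mod 35), yet 1 ≡ 1 (mod 35), not 17.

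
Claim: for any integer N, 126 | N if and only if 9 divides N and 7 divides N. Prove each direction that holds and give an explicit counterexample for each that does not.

[⇒] If 126 ∣ N, write N = 126q. Since 126 = 14·9, N = 9·(14q), so 9 ∣ N; and since 126 = 18·7, N = 7·(18q), so 7 ∣ N.

[⇐] This fails: take N = 63. Both 9 ∣ 63 and 7 ∣ 63, yet 63 is not a multiple of 126 (since 63 = 0·126 + 63), so 126 ∤ 63.

Not equivalent: only (⇒) holds.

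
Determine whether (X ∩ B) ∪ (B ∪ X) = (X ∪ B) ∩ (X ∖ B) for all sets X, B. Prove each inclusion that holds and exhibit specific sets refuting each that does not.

(⊆) This inclusion fails. Take X = ∅, B = {1}; then 1 ∈ (X ∩ B) ∪ (B ∪ X) but 1 ∉ (X ∪ B) ∩ (X ∖ B).

(⊇) Let x ∈ (X ∪ B) ∩ (X ∖ B). Then x ∈ X and x ∉ B, from which x ∈ (X ∩ B) ∪ (B ∪ X).

(⊆) fails; (⊇) holds.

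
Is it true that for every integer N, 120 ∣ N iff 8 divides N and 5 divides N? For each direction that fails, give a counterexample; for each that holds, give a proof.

(⇒) holds; (⇐) fails.

[⇒] If 120 ∣ N, write N = 120q. Since 120 = 15·8, N = 8·(15q), so 8 ∣ N; and since 120 = 24·5, N = 5·(24q), so 5 ∣ N.

[⇐] This fails: take N = 40. Both 8 ∣ 40 and 5 ∣ 40, yet 40 is not a multiple of 120 (since 40 = 0·120 + 40), so 120 ∤ 40.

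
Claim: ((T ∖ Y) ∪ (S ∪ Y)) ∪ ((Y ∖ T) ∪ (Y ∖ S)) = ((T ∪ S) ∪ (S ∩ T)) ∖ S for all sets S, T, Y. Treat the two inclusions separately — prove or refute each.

Only the reverse inclusion holds.

(⊆) This inclusion fails. Take S = {1}, T = ∅, Y = ∅; then 1 ∈ ((T ∖ Y) ∪ (S ∪ Y)) ∪ ((Y ∖ T) ∪ (Y ∖ S)) but 1 ∉ ((T ∪ S) ∪ (S ∩ T)) ∖ S.

(⊇) Let x ∈ ((T ∪ S) ∪ (S ∩ T)) ∖ S. Then either x ∈ T and x ∉ S, Y; or x ∈ T ∩ Y and x ∉ S. In each case x ∈ ((T ∖ Y) ∪ (S ∪ Y)) ∪ ((Y ∖ T) ∪ (Y ∖ S)), so ((T ∪ S) ∪ (S ∩ T)) ∖ S ⊆ ((T ∖ Y) ∪ (S ∪ Y)) ∪ ((Y ∖ T) ∪ (Y ∖ S)).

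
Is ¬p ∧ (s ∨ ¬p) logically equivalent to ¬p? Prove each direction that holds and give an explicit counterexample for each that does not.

(⟸) Assume the antecedent. If s is true, the antecedent forces (s = T, p = F), and ¬p ∧ (s ∨ ¬p) holds there. If s is false, the antecedent forces (s = F, p = F), and ¬p ∧ (s ∨ ¬p) holds there. Either way ¬p ∧ (s ∨ ¬p) holds.

(⟹) Assume the antecedent. If s is true, the antecedent forces (s = T, p = F), and ¬p holds there. If s is false, the antecedent forces (s = F, p = F), and ¬p holds there. Either way ¬p holds.

Both directions hold.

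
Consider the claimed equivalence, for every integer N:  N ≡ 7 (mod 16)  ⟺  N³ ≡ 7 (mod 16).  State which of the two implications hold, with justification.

Forward direction. Suppose N ≡ 7 (mod 16). Write N = 16j + 7. Then (16j + 7)³ = 4096j³ + 5376j² + 2352j + 343 = 16(256j³ + 336j² + 147j + 21) + 7, so N³ ≡ 7 (mod 16).

Converse. Suppose N³ ≡ 7 (mod 16). The only residue r in {0, …, 15} with r³ ≡ 7 (mod 16) is r = 7, so N ≡ 7 (mod 16).

Equivalent; both directions hold.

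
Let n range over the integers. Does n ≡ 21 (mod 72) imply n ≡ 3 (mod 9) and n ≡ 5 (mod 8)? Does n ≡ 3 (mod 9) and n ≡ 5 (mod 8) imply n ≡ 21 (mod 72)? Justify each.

(⇒) Suppose n ≡ 21 (mod 72); write n = 72j + 21. Since 9 ∣ 72, reducing mod 9 gives n ≡ 21 ≡ 3 (mod 9); since 8 ∣ 72, reducing mod 8 gives n ≡ 21 ≡ 5 (mod 8).

(⇐) Conversely, if n ≡ 3 (mod 9) and n ≡ 5 (mod 8), then by the Chinese remainder theorem n ≡ 21 (mod 72). This is exactly n ≡ 21 (mod 72).

The biconditional holds.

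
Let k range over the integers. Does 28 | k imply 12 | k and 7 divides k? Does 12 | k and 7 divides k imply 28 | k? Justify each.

(⟹) This fails: take k = 28. Certainly 28 ∣ 28, but 12 ∤ 28.

(⟸) Suppose 12 ∣ k and 7 ∣ k. Any common multiple of 12 and 7 is a multiple of their lcm; here gcd(12, 7) = 1, so lcm(12, 7) = 12·7 = 84, so 84 ∣ k. Since 28 ∣ 84, it follows that 28 ∣ k.

The forward direction fails; the converse holds.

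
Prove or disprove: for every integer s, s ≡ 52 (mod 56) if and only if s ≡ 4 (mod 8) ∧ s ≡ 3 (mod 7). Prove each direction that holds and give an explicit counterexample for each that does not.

Both implications hold.

Forward direction. Suppose s ≡ 52 (mod 56); write s = 56j + 52. Since 8 ∣ 56, reducing mod 8 gives s ≡ 52 ≡ 4 (mod 8); since 7 ∣ 56, reducing mod 7 gives s ≡ 52 ≡ 3 (mod 7).

Converse. If s ≡ 4 (mod 8) and s ≡ 3 (mod 7), then by the Chinese remainder theorem s ≡ 52 (mod 56). This is exactly s ≡ 52 (mod 56).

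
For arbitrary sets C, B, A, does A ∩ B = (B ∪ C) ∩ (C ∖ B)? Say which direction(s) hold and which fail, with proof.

(⊆) This inclusion fails. Take C = ∅, B = {1}, A = {1}; then 1 ∈ A ∩ B but 1 ∉ (B ∪ C) ∩ (C ∖ B).

(⊇) This inclusion fails. Take C = {1}, B = ∅, A = ∅; then 1 ∈ (B ∪ C) ∩ (C ∖ B) but 1 ∉ A ∩ B.

Both inclusions fail.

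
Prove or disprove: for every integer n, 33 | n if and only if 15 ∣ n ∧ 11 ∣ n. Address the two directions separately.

[⇒] This fails: take n = 33. Certainly 33 ∣ 33, but 15 ∤ 33.

[⇐] Suppose 15 ∣ n and 11 ∣ n. Any common multiple of 15 and 11 is a multiple of their lcm; here gcd(15, 11) = 1, so lcm(15, 11) = 15·11 = 165, so 165 ∣ n. Since 33 ∣ 165, it follows that 33 ∣ n.

(⇒) fails; (⇐) holds.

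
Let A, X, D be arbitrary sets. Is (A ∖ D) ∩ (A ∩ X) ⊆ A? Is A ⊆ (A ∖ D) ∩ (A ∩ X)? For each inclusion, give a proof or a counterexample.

Only the forward inclusion holds.

Reverse inclusion. This inclusion fails. Take A = {1}, X = ∅, D = ∅; then 1 ∈ A but 1 ∉ (A ∖ D) ∩ (A ∩ X).

Forward inclusion. Let x ∈ (A ∖ D) ∩ (A ∩ X). Then x ∈ A ∩ X and x ∉ D, from which x ∈ A.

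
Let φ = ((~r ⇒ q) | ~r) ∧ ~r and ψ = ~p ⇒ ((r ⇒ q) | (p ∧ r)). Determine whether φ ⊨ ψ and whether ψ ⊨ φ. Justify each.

[⇒] Assume the antecedent. If q is true, ~p ⇒ ((r ⇒ q) | (p ∧ r)) reduces to true regardless of the other variables. If q is false, the antecedent forces (q = F, r = F, p = F) or (q = F, r = F, p = T), and ~p ⇒ ((r ⇒ q) | (p ∧ r)) holds there. Either way ~p ⇒ ((r ⇒ q) | (p ∧ r)) holds.

[⇐] This fails. Under q = T, r = T, p = F, the left side is false but the right side is true.

The forward direction holds; the converse fails.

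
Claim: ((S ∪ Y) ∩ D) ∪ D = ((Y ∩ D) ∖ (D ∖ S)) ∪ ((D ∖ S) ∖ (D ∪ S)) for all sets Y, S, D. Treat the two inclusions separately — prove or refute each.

(⊆) This inclusion fails. Take Y = ∅, S = ∅, D = {1}; then 1 ∈ ((S ∪ Y) ∩ D) ∪ D but 1 ∉ ((Y ∩ D) ∖ (D ∖ S)) ∪ ((D ∖ S) ∖ (D ∪ S)).

(⊇) Let x ∈ ((Y ∩ D) ∖ (D ∖ S)) ∪ ((D ∖ S) ∖ (D ∪ S)). Then x ∈ Y ∩ S ∩ D, from which x ∈ ((S ∪ Y) ∩ D) ∪ D.

Only the reverse inclusion holds.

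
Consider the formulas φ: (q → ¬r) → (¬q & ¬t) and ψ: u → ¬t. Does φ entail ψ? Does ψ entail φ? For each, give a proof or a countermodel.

[⇒] This fails. Under u = T, r = T, t = T, q = T, the left side is true but the right side is false.

[⇐] This fails. Under u = F, r = F, t = T, q = F, the left side is false but the right side is true.

Neither implication holds.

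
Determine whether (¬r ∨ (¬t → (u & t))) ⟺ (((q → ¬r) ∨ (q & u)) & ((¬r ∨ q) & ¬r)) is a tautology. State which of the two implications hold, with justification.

(⟸) Assume the antecedent. If r is true, the antecedent cannot hold. If r is false, ¬r ∨ (¬t → (u & t)) reduces to true regardless of the other variables. Either way ¬r ∨ (¬t → (u & t)) holds.

(⟹) This fails. Under u = F, t = T, q = F, r = T, the left side is true but the right side is false.

(⇒) fails; (⇐) holds.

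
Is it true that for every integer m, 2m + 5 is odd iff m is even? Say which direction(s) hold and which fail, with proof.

Forward direction. This fails: take m = 1. Then 2m + 5 = 7, which is odd, yet m = 1 is odd, not even.

Converse. Suppose m is even. Since 2 is even, 2m is even for every m, so 2m + 5 has the same parity as 5, which is odd. Hence 2m + 5 is odd.

Only the converse holds.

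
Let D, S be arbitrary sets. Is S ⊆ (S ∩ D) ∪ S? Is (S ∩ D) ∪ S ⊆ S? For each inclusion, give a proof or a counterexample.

The two sets are equal.

(⟹) Let x ∈ S. Then either x ∈ S and x ∉ D; or x ∈ D ∩ S. In each case x ∈ (S ∩ D) ∪ S, so S ⊆ (S ∩ D) ∪ S.

(⟸) Let x ∈ (S ∩ D) ∪ S. Then either x ∈ S and x ∉ D; or x ∈ D ∩ S. In each case x ∈ S, so (S ∩ D) ∪ S ⊆ S.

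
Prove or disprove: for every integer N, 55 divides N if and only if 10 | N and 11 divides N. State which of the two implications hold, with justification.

The forward direction fails; the converse holds.

(→) This fails: take N = 55. Certainly 55 ∣ 55, but 10 ∤ 55.

(←) Suppose 10 ∣ N and 11 ∣ N. Any common multiple of 10 and 11 is a multiple of their lcm; here gcd(10, 11) = 1, so lcm(10, 11) = 10·11 = 110, so 110 ∣ N. Since 55 ∣ 110, it follows that 55 ∣ N.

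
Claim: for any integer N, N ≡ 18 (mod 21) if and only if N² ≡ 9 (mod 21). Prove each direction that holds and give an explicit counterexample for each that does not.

[⇒] Suppose N ≡ 18 (mod 21). Write N = 21j + 18. Then (21j + 18)² = 441j² + 756j + 324 = 21(21j² + 36j + 15) + 9, so N² ≡ 9 (mod 21).

[⇐] This fails: take N = 3. Then 3² = 9 ≡ 9 (mod 21), yet 3 ≡ 3 (mod 21), not 18.

Only the forward implication holds.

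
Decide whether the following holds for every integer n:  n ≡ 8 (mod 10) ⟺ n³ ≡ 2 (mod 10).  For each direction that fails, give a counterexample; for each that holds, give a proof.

Forward direction. Suppose n ≡ 8 (mod 10). Write n = 10j + 8. Then (10j + 8)³ = 1000j³ + 2400j² + 1920j + 512 = 10(100j³ + 240j² + 192j + 51) + 2, so n³ ≡ 2 (mod 10).

Converse. Suppose n³ ≡ 2 (mod 10). The only residue r in {0, …, 9} with r³ ≡ 2 (mod 10) is r = 8, so n ≡ 8 (mod 10).

Equivalent; both directions hold.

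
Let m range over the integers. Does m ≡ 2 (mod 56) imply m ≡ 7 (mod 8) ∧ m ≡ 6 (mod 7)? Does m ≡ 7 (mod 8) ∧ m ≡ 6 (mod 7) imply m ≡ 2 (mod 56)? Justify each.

Neither direction holds.

(⟹) This fails: m = 2 gives 2 ≡ 2 (mod 56) but 2 ≡ 2 (mod 8), so the conjunction on the right does not hold.

(⟸) This fails: m = 55 satisfies both congruences on the right (55 ≡ 7 mod 8 and 55 ≡ 6 mod 7) yet 55 ≡ 55 (mod 56), not 2.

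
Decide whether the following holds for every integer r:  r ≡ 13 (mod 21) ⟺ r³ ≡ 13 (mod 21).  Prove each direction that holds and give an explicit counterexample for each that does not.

Forward direction. Suppose r ≡ 13 (mod 21). Write r = 21j + 13. Then (21j + 13)³ = 9261j³ + 17199j² + 10647j + 2197 = 21(441j³ + 819j² + 507j + 104) + 13, so r³ ≡ 13 (mod 21).

Converse. This fails: take r = 10. Then 10³ = 1000 ≡ 13 (mod 21), yet 10 ≡ 10 (mod 21), not 13.

Only the forward implication holds.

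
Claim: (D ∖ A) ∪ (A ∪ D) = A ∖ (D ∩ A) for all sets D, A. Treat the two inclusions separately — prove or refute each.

(⊆) fails; (⊇) holds.

(⟹) This inclusion fails. Take D = {1}, A = ∅; then 1 ∈ (D ∖ A) ∪ (A ∪ D) but 1 ∉ A ∖ (D ∩ A).

(⟸) Let x ∈ A ∖ (D ∩ A). Then x ∈ A and x ∉ D, from which x ∈ (D ∖ A) ∪ (A ∪ D).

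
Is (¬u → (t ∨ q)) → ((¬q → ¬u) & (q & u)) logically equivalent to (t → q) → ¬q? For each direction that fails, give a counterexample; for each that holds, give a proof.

Forward direction. This fails. Under q = T, t = F, u = T, the left side is true but the right side is false.

Converse. This fails. Under q = F, t = T, u = F, the left side is false but the right side is true.

(⇒) fails and (⇐) fails.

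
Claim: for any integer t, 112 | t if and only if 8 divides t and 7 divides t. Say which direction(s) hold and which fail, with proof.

The forward direction holds; the converse fails.

(⟹) If 112 ∣ t, write t = 112q. Since 112 = 14·8, t = 8·(14q), so 8 ∣ t; and since 112 = 16·7, t = 7·(16q), so 7 ∣ t.

(⟸) This fails: take t = 56. Both 8 ∣ 56 and 7 ∣ 56, yet 56 is not a multiple of 112 (since 56 = 0·112 + 56), so 112 ∤ 56.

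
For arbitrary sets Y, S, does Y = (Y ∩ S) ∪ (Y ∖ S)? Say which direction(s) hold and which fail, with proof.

(⊆) Let x ∈ Y. Then either x ∈ Y and x ∉ S; or x ∈ Y ∩ S. In each case x ∈ (Y ∩ S) ∪ (Y ∖ S), so Y ⊆ (Y ∩ S) ∪ (Y ∖ S).

(⊇) Let x ∈ (Y ∩ S) ∪ (Y ∖ S). Then either x ∈ Y and x ∉ S; or x ∈ Y ∩ S. In each case x ∈ Y, so (Y ∩ S) ∪ (Y ∖ S) ⊆ Y.

Both inclusions hold; the sets are equal.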